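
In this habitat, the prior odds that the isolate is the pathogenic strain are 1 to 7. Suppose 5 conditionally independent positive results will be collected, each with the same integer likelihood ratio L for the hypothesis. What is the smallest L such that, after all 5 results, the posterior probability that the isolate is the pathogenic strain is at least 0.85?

Prior odds = 1/7.
Target odds = 0.85/0.15 = 17/3.
Need L⁵ ≥ 17/3 ÷ (1/7) = 119/3.
2⁵ = 32 < 119/3 ≤ 243 = 3⁵, so L = 3.

3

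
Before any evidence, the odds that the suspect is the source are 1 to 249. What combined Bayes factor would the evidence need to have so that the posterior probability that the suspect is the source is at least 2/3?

498

Prior odds = 1/249.
Target odds = (2/3)/(1/3) = 2.
Required Bayes factor = 2 ÷ (1/249) = 498.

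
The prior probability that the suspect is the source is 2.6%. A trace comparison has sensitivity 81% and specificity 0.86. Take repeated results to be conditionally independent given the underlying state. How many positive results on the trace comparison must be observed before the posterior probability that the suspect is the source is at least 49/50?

5

Prior odds = 0.026/0.974 = 13/487.
False-positive rate = 1 − 0.86 = 0.14; likelihood ratio of a positive = 0.81/0.14 = 81/14.
Target posterior odds = 0.98/0.02 = 49.
Need (13/487) × (81/14)ⁿ ≥ 49, i.e. (81/14)ⁿ ≥ 23863/13.
(81/14)⁴ = 43046721/38416 falls short of 23863/13 but (81/14)⁵ ≈6483.13 reaches it, so n = 5.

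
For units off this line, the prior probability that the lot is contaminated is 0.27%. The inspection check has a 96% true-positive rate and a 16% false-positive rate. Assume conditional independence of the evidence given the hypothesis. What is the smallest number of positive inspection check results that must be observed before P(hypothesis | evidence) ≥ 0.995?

Prior odds = 0.0027/0.9973 = 27/9973.
Likelihood ratio of a positive result = 0.96/0.16 = 6.
Target odds: 0.995 ÷ 0.005 = 199.
Need (27/9973) × 6ⁿ ≥ 199, i.e. 6ⁿ ≥ 1984627/27.
6⁶ = 46656 falls short of 1984627/27 but 6⁷ = 279936 reaches it, so n = 7.

7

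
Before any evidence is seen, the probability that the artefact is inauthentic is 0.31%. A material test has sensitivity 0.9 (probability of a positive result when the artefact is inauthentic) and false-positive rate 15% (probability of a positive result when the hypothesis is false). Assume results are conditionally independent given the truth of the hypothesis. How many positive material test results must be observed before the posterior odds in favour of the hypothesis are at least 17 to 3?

5

Prior odds: 0.0031 ÷ 0.9969 = 31/9969.
Likelihood ratio of a positive result = 0.9/0.15 = 6.
Target odds = 17/3.
Need (31/9969) × 6ⁿ ≥ 17/3, i.e. 6ⁿ ≥ 56491/31.
6⁴ = 1296 falls short of 56491/31 but 6⁵ = 7776 reaches it, so n = 5.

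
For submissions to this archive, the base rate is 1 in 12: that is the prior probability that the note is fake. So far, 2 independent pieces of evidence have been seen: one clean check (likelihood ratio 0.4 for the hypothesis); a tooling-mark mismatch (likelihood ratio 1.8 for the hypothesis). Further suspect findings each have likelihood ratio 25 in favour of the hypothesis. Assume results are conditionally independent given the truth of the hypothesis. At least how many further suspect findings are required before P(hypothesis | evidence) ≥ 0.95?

Prior odds = (1/12)/(11/12) = 1/11.
Combined Bayes factor of the evidence already in hand = 0.4 × 1.8 = 0.72.
Odds after that evidence = (1/11) × 0.72 = 18/275.
Target odds = 0.95/0.05 = 19.
Need 25ⁿ ≥ 19 ÷ (18/275) = 5225/18.
25¹ = 25 falls short of 5225/18 but 25² = 625 reaches it, so n = 2.

2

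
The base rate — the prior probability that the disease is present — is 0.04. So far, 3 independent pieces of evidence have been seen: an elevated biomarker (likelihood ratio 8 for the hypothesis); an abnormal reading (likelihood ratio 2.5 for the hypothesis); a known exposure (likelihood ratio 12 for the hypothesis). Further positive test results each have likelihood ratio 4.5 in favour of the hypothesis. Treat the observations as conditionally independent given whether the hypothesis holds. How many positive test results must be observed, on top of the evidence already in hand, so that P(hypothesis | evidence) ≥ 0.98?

Prior odds = 0.04/0.96 = 1/24.
Combined Bayes factor of the evidence already in hand = 8 × 2.5 × 12 = 240.
Odds after that evidence = (1/24) × 240 = 10.
Target odds = 0.98/0.02 = 49.
Need 4.5ⁿ ≥ 49 ÷ 10 = 4.9.
4.5¹ = 4.5 falls short of 4.9 but 4.5² = 20.25 reaches it, so n = 2.

2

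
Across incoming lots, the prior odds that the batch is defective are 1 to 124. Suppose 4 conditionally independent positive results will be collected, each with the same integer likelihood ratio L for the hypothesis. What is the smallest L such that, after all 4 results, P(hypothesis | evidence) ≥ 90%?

6

Prior odds = 1/124.
Target odds = 0.9/0.1 = 9.
Need L⁴ ≥ 9 ÷ (1/124) = 1116.
5⁴ = 625 < 1116 ≤ 1296 = 6⁴, so L = 6.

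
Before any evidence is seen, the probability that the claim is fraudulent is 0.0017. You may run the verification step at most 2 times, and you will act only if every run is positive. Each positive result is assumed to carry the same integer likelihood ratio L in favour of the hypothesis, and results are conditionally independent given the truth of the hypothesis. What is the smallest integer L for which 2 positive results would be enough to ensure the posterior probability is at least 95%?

Prior odds = 0.0017/0.9983 = 17/9983.
Target odds = 0.95/0.05 = 19.
Need L² ≥ 19 ÷ (17/9983) = 189677/17.
105² = 11025 < 189677/17 ≤ 11236 = 106², so L = 106.

106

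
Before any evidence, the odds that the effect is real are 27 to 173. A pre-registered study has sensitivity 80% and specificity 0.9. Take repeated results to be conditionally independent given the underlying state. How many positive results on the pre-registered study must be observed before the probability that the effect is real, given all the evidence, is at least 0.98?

Prior odds = 27/173.
False-positive rate = 1 − 0.9 = 0.1; likelihood ratio of a positive = 0.8/0.1 = 8.
Target odds: 0.98 ÷ 0.02 = 49.
Need (27/173) × 8ⁿ ≥ 49, i.e. 8ⁿ ≥ 8477/27.
8² = 64 falls short of 8477/27 but 8³ = 512 reaches it, so n = 3.

3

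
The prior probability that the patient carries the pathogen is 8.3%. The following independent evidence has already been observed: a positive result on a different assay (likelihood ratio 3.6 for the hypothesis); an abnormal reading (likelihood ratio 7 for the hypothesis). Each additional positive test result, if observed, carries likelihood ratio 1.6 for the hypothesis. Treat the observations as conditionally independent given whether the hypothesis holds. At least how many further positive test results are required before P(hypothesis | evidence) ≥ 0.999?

13

Prior odds = 0.083/0.917 = 83/917.
Combined Bayes factor of the evidence already in hand = 3.6 × 7 = 25.2.
Odds after that evidence = (83/917) × 25.2 = 1494/655.
Target odds = 0.999/0.001 = 999.
Need 1.6ⁿ ≥ 999 ÷ (1494/655) = 72705/166.
1.6¹² ≈281.475 falls short of 72705/166 but 1.6¹³ ≈450.36 reaches it, so n = 13.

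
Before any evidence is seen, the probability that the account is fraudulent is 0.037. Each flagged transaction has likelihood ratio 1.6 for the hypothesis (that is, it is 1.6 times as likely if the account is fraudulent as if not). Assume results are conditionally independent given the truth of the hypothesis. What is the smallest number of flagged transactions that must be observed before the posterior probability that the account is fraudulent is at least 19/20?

Prior odds = 0.037/0.963 = 37/963.
Likelihood ratio per flagged transaction = 1.6.
Target posterior odds = 0.95/0.05 = 19.
Need (37/963) × 1.6ⁿ ≥ 19, i.e. 1.6ⁿ ≥ 18297/37.
1.6¹³ ≈450.36 falls short of 18297/37 but 1.6¹⁴ ≈720.576 reaches it, so n = 14.

14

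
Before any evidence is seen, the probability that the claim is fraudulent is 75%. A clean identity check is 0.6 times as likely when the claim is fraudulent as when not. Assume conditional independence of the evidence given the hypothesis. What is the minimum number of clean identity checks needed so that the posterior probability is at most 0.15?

6

Prior odds = 0.75/0.25 = 3.
Likelihood ratio per clean identity check = 0.6.
Target posterior odds = 0.15/0.85 = 3/17.
Require 0.6ⁿ ≤ 3/17 ÷ 3 = 1/17.
0.6⁵ = 0.07776 is still above 1/17 but 0.6⁶ = 729/15625 is at or below it, so n = 6.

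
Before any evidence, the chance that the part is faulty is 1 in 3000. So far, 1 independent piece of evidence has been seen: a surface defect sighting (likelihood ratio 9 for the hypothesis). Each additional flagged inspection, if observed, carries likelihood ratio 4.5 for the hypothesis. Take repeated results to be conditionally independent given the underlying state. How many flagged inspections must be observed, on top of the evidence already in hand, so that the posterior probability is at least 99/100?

7

Prior odds = (1/3000)/(2999/3000) = 1/2999.
Bayes factor of the evidence already in hand = 9.
Odds after that evidence = (1/2999) × 9 = 9/2999.
Target odds = 0.99/0.01 = 99.
Need 4.5ⁿ ≥ 99 ÷ (9/2999) = 32989.
4.5⁶ = 8303.765625 falls short of 32989 but 4.5⁷ = 4782969/128 reaches it, so n = 7.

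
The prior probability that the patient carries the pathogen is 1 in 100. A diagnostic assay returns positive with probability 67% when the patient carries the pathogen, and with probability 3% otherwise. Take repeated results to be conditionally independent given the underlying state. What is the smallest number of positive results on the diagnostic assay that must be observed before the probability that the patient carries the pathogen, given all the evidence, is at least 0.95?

3

Prior odds: 0.01 ÷ 0.99 = 1/99.
Likelihood ratio of a positive result = 0.67/0.03 = 67/3.
Target posterior odds = 0.95/0.05 = 19.
Need (1/99) × (67/3)ⁿ ≥ 19, i.e. (67/3)ⁿ ≥ 1881.
(67/3)² = 4489/9 falls short of 1881 but (67/3)³ = 300763/27 reaches it, so n = 3.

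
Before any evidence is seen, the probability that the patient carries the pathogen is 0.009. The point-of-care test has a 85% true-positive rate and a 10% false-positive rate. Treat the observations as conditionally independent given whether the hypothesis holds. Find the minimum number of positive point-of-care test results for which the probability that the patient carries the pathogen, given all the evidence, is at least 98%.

Prior odds: 0.009 ÷ 0.991 = 9/991.
Likelihood ratio of a positive result = 0.85/0.1 = 8.5.
Target odds: 0.98 ÷ 0.02 = 49.
Need (9/991) × 8.5ⁿ ≥ 49, i.e. 8.5ⁿ ≥ 48559/9.
8.5⁴ = 5220.0625 falls short of 48559/9 but 8.5⁵ = 44370.53125 reaches it, so n = 5.

5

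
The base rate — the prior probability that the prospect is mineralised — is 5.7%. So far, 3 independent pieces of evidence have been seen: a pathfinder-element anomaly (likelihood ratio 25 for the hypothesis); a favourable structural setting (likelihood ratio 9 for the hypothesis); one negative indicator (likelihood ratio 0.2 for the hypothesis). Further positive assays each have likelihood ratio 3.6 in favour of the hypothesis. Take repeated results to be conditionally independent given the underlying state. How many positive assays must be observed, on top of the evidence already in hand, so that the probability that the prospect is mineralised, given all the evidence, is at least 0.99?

3

Prior odds = 0.057/0.943 = 57/943.
Combined Bayes factor of the evidence already in hand = 25 × 9 × 0.2 = 45.
Odds after that evidence = (57/943) × 45 = 2565/943.
Target odds = 0.99/0.01 = 99.
Need 3.6ⁿ ≥ 99 ÷ (2565/943) = 10373/285.
3.6² = 12.96 falls short of 10373/285 but 3.6³ = 46.656 reaches it, so n = 3.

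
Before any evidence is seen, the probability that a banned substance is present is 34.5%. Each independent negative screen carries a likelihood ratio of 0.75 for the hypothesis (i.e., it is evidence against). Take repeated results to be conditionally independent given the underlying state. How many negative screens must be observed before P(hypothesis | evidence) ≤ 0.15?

4

Prior odds: 0.345 ÷ 0.655 = 69/131.
Likelihood ratio per negative screen = 0.75.
Target odds: 0.15 ÷ 0.85 = 3/17.
Need (69/131) × 0.75ⁿ ≤ 3/17, i.e. 0.75ⁿ ≤ 131/391.
0.75³ = 0.421875 is still above 131/391 but 0.75⁴ = 0.31640625 is at or below it, so n = 4.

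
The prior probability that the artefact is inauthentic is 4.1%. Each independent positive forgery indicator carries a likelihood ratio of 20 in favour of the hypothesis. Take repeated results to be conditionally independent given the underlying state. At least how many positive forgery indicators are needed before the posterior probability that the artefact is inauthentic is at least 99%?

Prior odds: 0.041 ÷ 0.959 = 41/959.
Likelihood ratio per positive forgery indicator = 20.
Target odds: 0.99 ÷ 0.01 = 99.
Need (41/959) × 20ⁿ ≥ 99, i.e. 20ⁿ ≥ 94941/41.
20² = 400 falls short of 94941/41 but 20³ = 8000 reaches it, so n = 3.

3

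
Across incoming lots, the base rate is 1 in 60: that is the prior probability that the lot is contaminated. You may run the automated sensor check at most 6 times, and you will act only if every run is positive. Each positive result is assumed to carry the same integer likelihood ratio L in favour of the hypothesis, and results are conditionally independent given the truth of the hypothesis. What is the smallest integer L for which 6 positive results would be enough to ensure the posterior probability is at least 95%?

4

Prior odds = (1/60)/(59/60) = 1/59.
Target odds = 0.95/0.05 = 19.
Need L⁶ ≥ 19 ÷ (1/59) = 1121.
3⁶ = 729 < 1121 ≤ 4096 = 4⁶, so L = 4.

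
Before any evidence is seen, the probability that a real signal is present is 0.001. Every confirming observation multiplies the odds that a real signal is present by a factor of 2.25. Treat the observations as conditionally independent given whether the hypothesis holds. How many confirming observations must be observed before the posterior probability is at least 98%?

14

Prior odds = 0.001/0.999 = 1/999.
Likelihood ratio per confirming observation = 2.25.
Target posterior odds = 0.98/0.02 = 49.
Need (1/999) × 2.25ⁿ ≥ 49, i.e. 2.25ⁿ ≥ 48951.
2.25¹³ ≈37876.8 falls short of 48951 but 2.25¹⁴ ≈85222.7 reaches it, so n = 14.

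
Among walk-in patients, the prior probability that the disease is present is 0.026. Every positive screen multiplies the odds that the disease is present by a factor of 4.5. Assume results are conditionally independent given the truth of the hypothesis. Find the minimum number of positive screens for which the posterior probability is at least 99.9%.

8

Prior odds = 0.026/0.974 = 13/487.
Likelihood ratio per positive screen = 4.5.
Target odds: 0.999 ÷ 0.001 = 999.
Require 4.5ⁿ ≥ 999 ÷ (13/487) = 486513/13.
4.5⁷ = 4782969/128 falls short of 486513/13 but 4.5⁸ = 43046721/256 reaches it, so n = 8.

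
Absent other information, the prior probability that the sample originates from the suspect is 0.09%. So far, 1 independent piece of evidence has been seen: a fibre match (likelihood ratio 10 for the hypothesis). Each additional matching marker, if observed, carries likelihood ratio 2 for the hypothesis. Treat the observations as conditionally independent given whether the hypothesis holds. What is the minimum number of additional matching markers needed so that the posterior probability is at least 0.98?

Prior odds = 0.0009/0.9991 = 9/9991.
Bayes factor of the evidence already in hand = 10.
Odds after that evidence = (9/9991) × 10 = 90/9991.
Target odds = 0.98/0.02 = 49.
Need 2ⁿ ≥ 49 ÷ (90/9991) = 489559/90.
2¹² = 4096 falls short of 489559/90 but 2¹³ = 8192 reaches it, so n = 13.

13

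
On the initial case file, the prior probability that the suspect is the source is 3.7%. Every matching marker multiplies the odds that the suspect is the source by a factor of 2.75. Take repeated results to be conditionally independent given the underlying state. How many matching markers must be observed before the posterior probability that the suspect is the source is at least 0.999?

11

Prior odds: 0.037 ÷ 0.963 = 37/963.
Likelihood ratio per matching marker = 2.75.
Target odds: 0.999 ÷ 0.001 = 999.
Require 2.75ⁿ ≥ 999 ÷ (37/963) = 26001.
2.75¹⁰ ≈24735.9 falls short of 26001 but 2.75¹¹ ≈68023.6 reaches it, so n = 11.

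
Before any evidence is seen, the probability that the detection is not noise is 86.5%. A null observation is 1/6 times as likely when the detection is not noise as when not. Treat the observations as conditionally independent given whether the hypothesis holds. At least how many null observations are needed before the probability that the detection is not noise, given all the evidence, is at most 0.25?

Prior odds: 0.865 ÷ 0.135 = 173/27.
Likelihood ratio per null observation = 1/6.
Target posterior odds = 0.25/0.75 = 1/3.
Require (1/6)ⁿ ≤ 1/3 ÷ (173/27) = 9/173.
(1/6)¹ = 1/6 is still above 9/173 but (1/6)² = 1/36 is at or below it, so n = 2.

2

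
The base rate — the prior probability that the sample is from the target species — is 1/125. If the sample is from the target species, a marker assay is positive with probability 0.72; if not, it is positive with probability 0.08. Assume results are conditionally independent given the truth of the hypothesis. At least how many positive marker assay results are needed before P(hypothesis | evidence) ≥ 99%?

Prior odds: 0.008 ÷ 0.992 = 1/124.
Likelihood ratio of a positive = 0.72/0.08 = 9.
Target posterior odds = 0.99/0.01 = 99.
Need (1/124) × 9ⁿ ≥ 99, i.e. 9ⁿ ≥ 12276.
9⁴ = 6561 falls short of 12276 but 9⁵ = 59049 reaches it, so n = 5.

5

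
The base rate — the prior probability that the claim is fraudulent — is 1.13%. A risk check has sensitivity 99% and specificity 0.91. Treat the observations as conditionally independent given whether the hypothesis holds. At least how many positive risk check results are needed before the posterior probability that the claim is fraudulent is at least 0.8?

Prior odds: 0.0113 ÷ 0.9887 = 113/9887.
False-positive rate = 1 − 0.91 = 0.09; likelihood ratio of a positive = 0.99/0.09 = 11.
Target posterior odds = 0.8/0.2 = 4.
Require 11ⁿ ≥ 4 ÷ (113/9887) = 39548/113.
11² = 121 falls short of 39548/113 but 11³ = 1331 reaches it, so n = 3.

3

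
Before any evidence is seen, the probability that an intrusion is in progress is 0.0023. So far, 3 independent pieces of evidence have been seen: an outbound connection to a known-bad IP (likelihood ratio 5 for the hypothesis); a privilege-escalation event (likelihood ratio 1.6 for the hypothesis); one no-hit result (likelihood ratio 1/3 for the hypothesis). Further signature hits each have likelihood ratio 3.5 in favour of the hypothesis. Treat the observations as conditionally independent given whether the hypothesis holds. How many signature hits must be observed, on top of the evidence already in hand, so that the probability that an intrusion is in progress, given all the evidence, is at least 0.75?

Prior odds = 0.0023/0.9977 = 23/9977.
Combined Bayes factor of the evidence already in hand = 5 × 1.6 × (1/3) = 8/3.
Odds after that evidence = (23/9977) × 8/3 = 184/29931.
Target odds = 0.75/0.25 = 3.
Need 3.5ⁿ ≥ 3 ÷ (184/29931) = 89793/184.
3.5⁴ = 150.0625 falls short of 89793/184 but 3.5⁵ = 525.21875 reaches it, so n = 5.

5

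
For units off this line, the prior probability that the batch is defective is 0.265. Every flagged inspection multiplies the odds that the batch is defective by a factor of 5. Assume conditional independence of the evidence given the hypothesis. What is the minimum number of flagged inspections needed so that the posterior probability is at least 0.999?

Prior odds = 0.265/0.735 = 53/147.
Likelihood ratio per flagged inspection = 5.
Target odds: 0.999 ÷ 0.001 = 999.
Require 5ⁿ ≥ 999 ÷ (53/147) = 146853/53.
5⁴ = 625 falls short of 146853/53 but 5⁵ = 3125 reaches it, so n = 5.

5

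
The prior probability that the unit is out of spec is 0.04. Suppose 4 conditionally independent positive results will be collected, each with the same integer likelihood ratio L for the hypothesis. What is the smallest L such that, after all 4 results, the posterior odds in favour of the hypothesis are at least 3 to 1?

3

Prior odds = 0.04/0.96 = 1/24.
Target odds = 3.
Need L⁴ ≥ 3 ÷ (1/24) = 72.
2⁴ = 16 < 72 ≤ 81 = 3⁴, so L = 3.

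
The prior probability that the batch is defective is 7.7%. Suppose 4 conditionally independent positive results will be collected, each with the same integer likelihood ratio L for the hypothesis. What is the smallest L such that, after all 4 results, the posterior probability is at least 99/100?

6

Prior odds = 0.077/0.923 = 77/923.
Target odds = 0.99/0.01 = 99.
Need L⁴ ≥ 99 ÷ (77/923) = 8307/7.
5⁴ = 625 < 8307/7 ≤ 1296 = 6⁴, so L = 6.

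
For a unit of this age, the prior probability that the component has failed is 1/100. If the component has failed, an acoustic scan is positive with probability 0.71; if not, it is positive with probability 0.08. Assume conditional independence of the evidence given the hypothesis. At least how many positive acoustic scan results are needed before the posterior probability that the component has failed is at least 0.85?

Prior odds: 0.01 ÷ 0.99 = 1/99.
Likelihood ratio of a positive = 0.71/0.08 = 8.875.
Target posterior odds = 0.85/0.15 = 17/3.
Require 8.875ⁿ ≥ 17/3 ÷ (1/99) = 561.
8.875² = 78.765625 falls short of 561 but 8.875³ = 357911/512 reaches it, so n = 3.

3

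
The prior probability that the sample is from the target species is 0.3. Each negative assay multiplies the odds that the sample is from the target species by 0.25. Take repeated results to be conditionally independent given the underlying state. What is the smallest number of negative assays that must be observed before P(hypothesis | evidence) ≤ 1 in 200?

4

Prior odds: 0.3 ÷ 0.7 = 3/7.
Likelihood ratio per negative assay = 0.25.
Target posterior odds = 0.005/0.995 = 1/199.
Require 0.25ⁿ ≤ 1/199 ÷ (3/7) = 7/597.
0.25³ = 0.015625 is still above 7/597 but 0.25⁴ = 0.00390625 is at or below it, so n = 4.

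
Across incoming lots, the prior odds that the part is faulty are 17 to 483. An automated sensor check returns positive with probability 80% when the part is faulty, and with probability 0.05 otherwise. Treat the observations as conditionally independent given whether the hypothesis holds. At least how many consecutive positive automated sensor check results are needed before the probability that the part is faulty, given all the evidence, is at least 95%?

Prior odds = 17/483.
Likelihood ratio of a positive result = 0.8/0.05 = 16.
Target odds: 0.95 ÷ 0.05 = 19.
Need (17/483) × 16ⁿ ≥ 19, i.e. 16ⁿ ≥ 9177/17.
16² = 256 falls short of 9177/17 but 16³ = 4096 reaches it, so n = 3.

3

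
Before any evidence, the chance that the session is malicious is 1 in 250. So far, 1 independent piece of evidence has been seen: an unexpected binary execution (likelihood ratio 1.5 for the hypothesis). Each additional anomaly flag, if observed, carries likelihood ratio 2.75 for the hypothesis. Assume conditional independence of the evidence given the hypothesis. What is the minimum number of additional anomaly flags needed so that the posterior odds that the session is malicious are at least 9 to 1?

8

Prior odds = 0.004/0.996 = 1/249.
Bayes factor of the evidence already in hand = 1.5.
Odds after that evidence = (1/249) × 1.5 = 1/166.
Target odds = 9.
Need 2.75ⁿ ≥ 9 ÷ (1/166) = 1494.
2.75⁷ = 19487171/16384 falls short of 1494 but 2.75⁸ = 214358881/65536 reaches it, so n = 8.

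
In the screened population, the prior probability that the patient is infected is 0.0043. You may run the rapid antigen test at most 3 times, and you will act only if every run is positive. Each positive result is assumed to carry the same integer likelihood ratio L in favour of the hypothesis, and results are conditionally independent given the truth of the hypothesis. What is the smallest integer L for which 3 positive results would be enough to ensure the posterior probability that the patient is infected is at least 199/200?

Prior odds = 0.0043/0.9957 = 43/9957.
Target odds = 0.995/0.005 = 199.
Need L³ ≥ 199 ÷ (43/9957) = 1981443/43.
35³ = 42875 < 1981443/43 ≤ 46656 = 36³, so L = 36.

36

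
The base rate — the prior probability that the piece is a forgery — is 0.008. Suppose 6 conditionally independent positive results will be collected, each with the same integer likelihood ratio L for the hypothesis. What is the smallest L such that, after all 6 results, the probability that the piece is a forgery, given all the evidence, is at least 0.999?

8

Prior odds = 0.008/0.992 = 1/124.
Target odds = 0.999/0.001 = 999.
Need L⁶ ≥ 999 ÷ (1/124) = 123876.
7⁶ = 117649 < 123876 ≤ 262144 = 8⁶, so L = 8.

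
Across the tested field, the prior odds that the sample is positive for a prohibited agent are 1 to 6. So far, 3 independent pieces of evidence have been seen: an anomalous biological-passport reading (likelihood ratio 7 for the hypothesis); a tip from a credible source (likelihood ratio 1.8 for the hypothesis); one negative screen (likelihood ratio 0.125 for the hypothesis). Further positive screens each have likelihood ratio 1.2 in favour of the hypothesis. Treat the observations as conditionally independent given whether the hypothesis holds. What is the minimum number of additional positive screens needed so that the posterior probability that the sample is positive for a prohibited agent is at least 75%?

Prior odds = 1/6.
Combined Bayes factor of the evidence already in hand = 7 × 1.8 × 0.125 = 1.575.
Odds after that evidence = (1/6) × 1.575 = 0.2625.
Target odds = 0.75/0.25 = 3.
Need 1.2ⁿ ≥ 3 ÷ 0.2625 = 80/7.
1.2¹³ ≈10.6993 falls short of 80/7 but 1.2¹⁴ ≈12.8392 reaches it, so n = 14.

14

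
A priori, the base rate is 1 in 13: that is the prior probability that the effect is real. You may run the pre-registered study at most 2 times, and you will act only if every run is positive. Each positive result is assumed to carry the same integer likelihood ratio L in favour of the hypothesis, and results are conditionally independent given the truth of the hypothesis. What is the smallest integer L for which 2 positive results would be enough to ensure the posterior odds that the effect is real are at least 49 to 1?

Prior odds = (1/13)/(12/13) = 1/12.
Target odds = 49.
Need L² ≥ 49 ÷ (1/12) = 588.
24² = 576 < 588 ≤ 625 = 25², so L = 25.

25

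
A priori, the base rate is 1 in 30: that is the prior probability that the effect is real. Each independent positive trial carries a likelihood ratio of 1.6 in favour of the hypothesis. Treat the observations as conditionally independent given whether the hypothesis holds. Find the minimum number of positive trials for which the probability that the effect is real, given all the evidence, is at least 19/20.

Prior odds = (1/30)/(29/30) = 1/29.
Likelihood ratio per positive trial = 1.6.
Target odds: 0.95 ÷ 0.05 = 19.
Require 1.6ⁿ ≥ 19 ÷ (1/29) = 551.
1.6¹³ ≈450.36 falls short of 551 but 1.6¹⁴ ≈720.576 reaches it, so n = 14.

14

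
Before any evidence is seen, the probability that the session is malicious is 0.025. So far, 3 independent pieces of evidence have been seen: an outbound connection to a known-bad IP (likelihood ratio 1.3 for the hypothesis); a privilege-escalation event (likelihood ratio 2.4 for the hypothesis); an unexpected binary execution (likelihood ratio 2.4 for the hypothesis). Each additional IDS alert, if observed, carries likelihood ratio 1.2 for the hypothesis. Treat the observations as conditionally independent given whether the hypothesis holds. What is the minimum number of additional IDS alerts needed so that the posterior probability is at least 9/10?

22

Prior odds = 0.025/0.975 = 1/39.
Combined Bayes factor of the evidence already in hand = 1.3 × 2.4 × 2.4 = 7.488.
Odds after that evidence = (1/39) × 7.488 = 0.192.
Target odds = 0.9/0.1 = 9.
Need 1.2ⁿ ≥ 9 ÷ 0.192 = 46.875.
1.2²¹ ≈46.0051 falls short of 46.875 but 1.2²² ≈55.2061 reaches it, so n = 22.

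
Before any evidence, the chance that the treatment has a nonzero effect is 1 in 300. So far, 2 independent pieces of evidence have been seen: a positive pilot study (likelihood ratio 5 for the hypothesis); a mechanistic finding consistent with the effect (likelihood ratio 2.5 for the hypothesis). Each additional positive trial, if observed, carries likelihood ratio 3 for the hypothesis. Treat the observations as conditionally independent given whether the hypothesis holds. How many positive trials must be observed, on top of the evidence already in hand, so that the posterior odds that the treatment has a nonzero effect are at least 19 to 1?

Prior odds = (1/300)/(299/300) = 1/299.
Combined Bayes factor of the evidence already in hand = 5 × 2.5 = 12.5.
Odds after that evidence = (1/299) × 12.5 = 25/598.
Target odds = 19.
Need 3ⁿ ≥ 19 ÷ (25/598) = 454.48.
3⁵ = 243 falls short of 454.48 but 3⁶ = 729 reaches it, so n = 6.

6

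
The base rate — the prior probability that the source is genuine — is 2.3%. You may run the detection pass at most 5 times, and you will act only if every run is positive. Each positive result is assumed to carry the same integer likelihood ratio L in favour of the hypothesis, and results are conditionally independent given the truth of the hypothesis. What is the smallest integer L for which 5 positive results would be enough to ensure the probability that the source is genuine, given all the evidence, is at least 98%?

Prior odds = 0.023/0.977 = 23/977.
Target odds = 0.98/0.02 = 49.
Need L⁵ ≥ 49 ÷ (23/977) = 47873/23.
4⁵ = 1024 < 47873/23 ≤ 3125 = 5⁵, so L = 5.

5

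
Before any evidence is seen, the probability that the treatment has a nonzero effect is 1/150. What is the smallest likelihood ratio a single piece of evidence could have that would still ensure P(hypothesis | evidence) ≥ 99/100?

14751

Prior odds = (1/150)/(149/150) = 1/149.
Target odds = 0.99/0.01 = 99.
Required Bayes factor = 99 ÷ (1/149) = 14751.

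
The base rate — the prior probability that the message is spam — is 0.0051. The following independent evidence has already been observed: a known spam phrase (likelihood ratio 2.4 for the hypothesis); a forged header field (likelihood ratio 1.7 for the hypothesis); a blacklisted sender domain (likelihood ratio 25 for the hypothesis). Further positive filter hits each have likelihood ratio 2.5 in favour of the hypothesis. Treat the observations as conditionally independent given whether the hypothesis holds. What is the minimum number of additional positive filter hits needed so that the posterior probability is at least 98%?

5

Prior odds = 0.0051/0.9949 = 51/9949.
Combined Bayes factor of the evidence already in hand = 2.4 × 1.7 × 25 = 102.
Odds after that evidence = (51/9949) × 102 = 5202/9949.
Target odds = 0.98/0.02 = 49.
Need 2.5ⁿ ≥ 49 ÷ (5202/9949) = 487501/5202.
2.5⁴ = 39.0625 falls short of 487501/5202 but 2.5⁵ = 97.65625 reaches it, so n = 5.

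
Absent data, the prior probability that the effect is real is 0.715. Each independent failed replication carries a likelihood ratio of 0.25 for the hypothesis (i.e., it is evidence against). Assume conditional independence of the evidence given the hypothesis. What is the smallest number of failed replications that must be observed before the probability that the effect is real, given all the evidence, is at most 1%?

4

Prior odds: 0.715 ÷ 0.285 = 143/57.
Likelihood ratio per failed replication = 0.25.
Target posterior odds = 0.01/0.99 = 1/99.
Need (143/57) × 0.25ⁿ ≤ 1/99, i.e. 0.25ⁿ ≤ 19/4719.
0.25³ = 0.015625 is still above 19/4719 but 0.25⁴ = 0.00390625 is at or below it, so n = 4.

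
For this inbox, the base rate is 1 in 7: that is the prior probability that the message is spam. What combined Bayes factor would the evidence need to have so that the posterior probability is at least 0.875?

42

Prior odds = (1/7)/(6/7) = 1/6.
Target odds = 0.875/0.125 = 7.
Required Bayes factor = 7 ÷ (1/6) = 42.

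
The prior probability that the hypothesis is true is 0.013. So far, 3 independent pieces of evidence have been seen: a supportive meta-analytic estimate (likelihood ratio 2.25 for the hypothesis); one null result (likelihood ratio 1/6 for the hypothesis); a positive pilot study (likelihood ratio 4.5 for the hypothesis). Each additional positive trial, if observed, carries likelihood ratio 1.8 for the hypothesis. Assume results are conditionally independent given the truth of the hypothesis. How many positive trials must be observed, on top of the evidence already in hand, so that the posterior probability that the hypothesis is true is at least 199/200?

16

Prior odds = 0.013/0.987 = 13/987.
Combined Bayes factor of the evidence already in hand = 2.25 × (1/6) × 4.5 = 1.6875.
Odds after that evidence = (13/987) × 1.6875 = 117/5264.
Target odds = 0.995/0.005 = 199.
Need 1.8ⁿ ≥ 199 ÷ (117/5264) = 1047536/117.
1.8¹⁵ ≈6746.64 falls short of 1047536/117 but 1.8¹⁶ ≈12144 reaches it, so n = 16.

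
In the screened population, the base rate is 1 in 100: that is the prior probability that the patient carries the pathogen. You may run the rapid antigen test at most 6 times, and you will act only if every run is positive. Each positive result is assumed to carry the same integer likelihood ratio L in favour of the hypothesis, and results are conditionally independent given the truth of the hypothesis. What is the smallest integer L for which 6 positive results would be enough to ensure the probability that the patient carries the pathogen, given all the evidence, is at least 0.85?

Prior odds = 0.01/0.99 = 1/99.
Target odds = 0.85/0.15 = 17/3.
Need L⁶ ≥ 17/3 ÷ (1/99) = 561.
2⁶ = 64 < 561 ≤ 729 = 3⁶, so L = 3.

3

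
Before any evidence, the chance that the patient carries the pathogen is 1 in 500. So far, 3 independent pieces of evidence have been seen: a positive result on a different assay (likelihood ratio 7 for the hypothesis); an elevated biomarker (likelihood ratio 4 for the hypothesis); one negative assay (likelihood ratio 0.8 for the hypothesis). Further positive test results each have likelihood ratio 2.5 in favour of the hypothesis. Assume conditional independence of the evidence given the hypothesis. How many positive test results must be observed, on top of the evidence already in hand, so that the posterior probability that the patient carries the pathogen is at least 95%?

Prior odds = 0.002/0.998 = 1/499.
Combined Bayes factor of the evidence already in hand = 7 × 4 × 0.8 = 22.4.
Odds after that evidence = (1/499) × 22.4 = 112/2495.
Target odds = 0.95/0.05 = 19.
Need 2.5ⁿ ≥ 19 ÷ (112/2495) = 47405/112.
2.5⁶ = 244.140625 falls short of 47405/112 but 2.5⁷ = 610.3515625 reaches it, so n = 7.

7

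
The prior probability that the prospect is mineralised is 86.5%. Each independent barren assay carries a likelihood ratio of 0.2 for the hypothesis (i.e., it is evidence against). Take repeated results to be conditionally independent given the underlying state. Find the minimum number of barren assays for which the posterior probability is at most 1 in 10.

3

Prior odds = 0.865/0.135 = 173/27.
Likelihood ratio per barren assay = 0.2.
Target posterior odds = 0.1/0.9 = 1/9.
Require 0.2ⁿ ≤ 1/9 ÷ (173/27) = 3/173.
0.2² = 0.04 is still above 3/173 but 0.2³ = 0.008 is at or below it, so n = 3.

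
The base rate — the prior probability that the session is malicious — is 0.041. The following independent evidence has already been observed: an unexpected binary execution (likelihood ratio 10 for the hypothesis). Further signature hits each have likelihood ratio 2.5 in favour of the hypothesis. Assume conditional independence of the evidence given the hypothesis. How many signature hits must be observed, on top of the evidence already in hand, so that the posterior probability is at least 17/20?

3

Prior odds = 0.041/0.959 = 41/959.
Bayes factor of the evidence already in hand = 10.
Odds after that evidence = (41/959) × 10 = 410/959.
Target odds = 0.85/0.15 = 17/3.
Need 2.5ⁿ ≥ 17/3 ÷ (410/959) = 16303/1230.
2.5² = 6.25 falls short of 16303/1230 but 2.5³ = 15.625 reaches it, so n = 3.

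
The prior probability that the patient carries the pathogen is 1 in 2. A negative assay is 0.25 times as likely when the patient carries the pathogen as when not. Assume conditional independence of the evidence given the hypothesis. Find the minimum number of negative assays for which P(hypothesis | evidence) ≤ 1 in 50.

3

Prior odds: 0.5 ÷ 0.5 = 1.
Likelihood ratio per negative assay = 0.25.
Target odds: 0.02 ÷ 0.98 = 1/49.
Need 1 × 0.25ⁿ ≤ 1/49, i.e. 0.25ⁿ ≤ 1/49.
0.25² = 0.0625 is still above 1/49 but 0.25³ = 0.015625 is at or below it, so n = 3.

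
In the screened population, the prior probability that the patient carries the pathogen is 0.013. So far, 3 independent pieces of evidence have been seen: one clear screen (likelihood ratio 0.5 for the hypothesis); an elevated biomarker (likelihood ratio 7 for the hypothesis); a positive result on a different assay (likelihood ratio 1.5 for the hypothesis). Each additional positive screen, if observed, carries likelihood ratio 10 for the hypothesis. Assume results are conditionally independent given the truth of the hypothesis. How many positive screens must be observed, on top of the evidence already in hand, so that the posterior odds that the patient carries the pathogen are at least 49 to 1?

Prior odds = 0.013/0.987 = 13/987.
Combined Bayes factor of the evidence already in hand = 0.5 × 7 × 1.5 = 5.25.
Odds after that evidence = (13/987) × 5.25 = 13/188.
Target odds = 49.
Need 10ⁿ ≥ 49 ÷ (13/188) = 9212/13.
10² = 100 falls short of 9212/13 but 10³ = 1000 reaches it, so n = 3.

3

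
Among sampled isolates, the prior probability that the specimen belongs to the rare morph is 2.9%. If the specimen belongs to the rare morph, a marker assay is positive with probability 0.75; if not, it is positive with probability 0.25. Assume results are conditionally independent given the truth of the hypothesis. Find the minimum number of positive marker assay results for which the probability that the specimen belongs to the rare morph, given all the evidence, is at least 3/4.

Prior odds: 0.029 ÷ 0.971 = 29/971.
Likelihood ratio of a positive = 0.75/0.25 = 3.
Target odds: 0.75 ÷ 0.25 = 3.
Need (29/971) × 3ⁿ ≥ 3, i.e. 3ⁿ ≥ 2913/29.
3⁴ = 81 falls short of 2913/29 but 3⁵ = 243 reaches it, so n = 5.

5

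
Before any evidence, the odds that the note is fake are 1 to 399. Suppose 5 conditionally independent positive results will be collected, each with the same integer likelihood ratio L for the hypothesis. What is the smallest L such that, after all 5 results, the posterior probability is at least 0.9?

Prior odds = 1/399.
Target odds = 0.9/0.1 = 9.
Need L⁵ ≥ 9 ÷ (1/399) = 3591.
5⁵ = 3125 < 3591 ≤ 7776 = 6⁵, so L = 6.

6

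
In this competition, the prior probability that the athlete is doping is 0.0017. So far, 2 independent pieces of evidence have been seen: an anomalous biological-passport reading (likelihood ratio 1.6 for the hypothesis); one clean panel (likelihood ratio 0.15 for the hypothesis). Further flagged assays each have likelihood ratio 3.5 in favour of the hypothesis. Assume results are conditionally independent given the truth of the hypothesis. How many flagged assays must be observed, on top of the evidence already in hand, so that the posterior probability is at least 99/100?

Prior odds = 0.0017/0.9983 = 17/9983.
Combined Bayes factor of the evidence already in hand = 1.6 × 0.15 = 0.24.
Odds after that evidence = (17/9983) × 0.24 = 102/249575.
Target odds = 0.99/0.01 = 99.
Need 3.5ⁿ ≥ 99 ÷ (102/249575) = 8235975/34.
3.5⁹ = 40353607/512 falls short of 8235975/34 but 3.5¹⁰ = 282475249/1024 reaches it, so n = 10.

10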